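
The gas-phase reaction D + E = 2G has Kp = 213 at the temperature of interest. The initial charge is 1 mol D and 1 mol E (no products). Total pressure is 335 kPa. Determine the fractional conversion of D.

X = 0.879

Basis: 1 mol D initially; let X = conversion of D. Extent ξ = X.
Moles: n_D = 1 − X; n_E = 1 − X; n_G = 2X.
n_T stays at 2 (no change in mole number).
With p_i = (n_i/n_T)P, Kp = p_G^2 / (p_D p_E).
Equating to 213 and solving on 0 < X < 1: X = 0.879.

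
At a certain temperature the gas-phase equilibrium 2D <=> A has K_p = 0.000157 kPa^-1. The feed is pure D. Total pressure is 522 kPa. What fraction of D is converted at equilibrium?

X = 0.132

Take 1 mol D as basis and let X be its fractional conversion, so ξ = 0.5X.
Mole table: n_D = 1 − X; n_A = 0.5X.
Summing: n_T = 1 − 0.5X.
Mole fractions y_i = n_i/n_T; K_p = p_A / (p_D^2) with p_i = y_i·P.
Substituting and setting equal to 0.000157 kPa^-1 gives a polynomial in X; the root in (0,1) is X = 0.132.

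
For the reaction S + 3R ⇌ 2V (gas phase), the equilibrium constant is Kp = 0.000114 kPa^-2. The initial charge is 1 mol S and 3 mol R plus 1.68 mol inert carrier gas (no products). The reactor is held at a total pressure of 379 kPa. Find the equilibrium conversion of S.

X = 0.521

Take 1 mol S as basis and let X be its fractional conversion, so ξ = X.
Mole table: n_S = 1 − X; n_R = 3 − 3X; n_V = 2X; n_I = 1.68 (inert).
Summing: n_T = 5.68 − 2X.
y_i = n_i/n_T, p_i = y_i·P. Kp = p_V^2 / (p_S p_R^3).
Equating to 0.000114 kPa^-2 and solving on 0 < X < 1: X = 0.521.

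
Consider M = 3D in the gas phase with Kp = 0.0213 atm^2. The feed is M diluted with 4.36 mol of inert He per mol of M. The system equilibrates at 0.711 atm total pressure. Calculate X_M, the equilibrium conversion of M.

X = 0.335

Let X = conversion of M (basis 1 mol M); extent of reaction ξ = X.
At extent ξ: n_M = 1 − X; n_D = 3X; n_I = 4.36 (inert).
Total moles n_T = 5.36 + 2X.
Mole fractions y_i = n_i/n_T; Kp = p_D^3 / (p_M) with p_i = y_i·P.
Setting this equal to 0.0213 atm^2 and taking the physical root (0 < X < 1) gives X = 0.335.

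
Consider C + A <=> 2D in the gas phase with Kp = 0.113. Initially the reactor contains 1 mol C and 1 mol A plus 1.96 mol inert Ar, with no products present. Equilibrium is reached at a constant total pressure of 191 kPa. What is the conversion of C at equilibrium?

Basis: 1 mol C initially; let X = conversion of C. Extent ξ = X.
At extent ξ: n_C = 1 − X; n_A = 1 − X; n_D = 2X; n_I = 1.96 (inert).
n_T stays at 3.96 (no change in mole number).
Mole fractions y_i = n_i/n_T; Kp = p_D^2 / (p_C p_A) with p_i = y_i·P.
Equating to 0.113 and solving on 0 < X < 1: X = 0.144.

X = 0.144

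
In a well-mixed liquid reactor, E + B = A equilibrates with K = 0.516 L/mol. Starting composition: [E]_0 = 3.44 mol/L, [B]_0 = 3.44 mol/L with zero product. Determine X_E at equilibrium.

Let X = conversion of E; extent ξ = 3.44·X mol/L.
Concentrations: [E] = 3.44 − 3.44X; [B] = 3.44 − 3.44X; [A] = 3.44X.
K = [A] / ([E] [B]).
This equals 0.516 at X = 0.480 (the root in 0 < X < 1).

X = 0.480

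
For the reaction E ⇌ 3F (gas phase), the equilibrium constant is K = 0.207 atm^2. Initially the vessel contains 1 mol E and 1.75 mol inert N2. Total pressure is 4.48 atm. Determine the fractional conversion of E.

X = 0.145

Take 1 mol E as basis and let X be its fractional conversion, so ξ = X.
Species balance: n_E = 1 − X; n_F = 3X; n_I = 1.75 (inert).
Summing: n_T = 2.75 + 2X.
With p_i = (n_i/n_T)P, K = p_F^3 / (p_E).
Equating to 0.207 atm^2 and solving on 0 < X < 1: X = 0.145.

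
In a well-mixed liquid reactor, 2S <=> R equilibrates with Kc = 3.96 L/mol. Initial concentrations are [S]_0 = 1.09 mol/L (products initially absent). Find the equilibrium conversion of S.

Let X = conversion of S; extent ξ = 1.09X/2 mol/L.
Concentrations: [S] = 1.09 − 1.09X; [R] = 0.545X.
Kc = [R] / ([S]^2).
This equals 3.96 at X = 0.713 (the root in 0 < X < 1).

X = 0.713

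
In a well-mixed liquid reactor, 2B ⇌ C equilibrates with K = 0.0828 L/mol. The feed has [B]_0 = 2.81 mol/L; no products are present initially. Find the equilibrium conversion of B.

X = 0.257

Let X = conversion of B; extent ξ = 2.81X/2 mol/L.
Concentrations: [B] = 2.81 − 2.81X; [C] = 1.41X.
K = [C] / ([B]^2).
Equating to 0.0828 L/mol: the physical root is X = 0.257.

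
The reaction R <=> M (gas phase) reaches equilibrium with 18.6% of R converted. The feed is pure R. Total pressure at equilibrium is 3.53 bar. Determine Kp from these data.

Kp = 0.229

Take 1 mol R as basis and let X be its fractional conversion, so ξ = X.
Mole table: n_R = 1 − X; n_M = X.
Total moles n_T = 1 (Δν = 0, constant).
At X = 0.186: n_R = 0.814, n_M = 0.186, n_T = 1.
p_i = (n_i/n_T)·P. Kp = p_M / (p_R) = 0.229.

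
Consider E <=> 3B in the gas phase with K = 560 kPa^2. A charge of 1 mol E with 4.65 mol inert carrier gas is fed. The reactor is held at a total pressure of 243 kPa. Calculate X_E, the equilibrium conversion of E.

Take 1 mol E as basis and let X be its fractional conversion, so ξ = X.
At extent ξ: n_E = 1 − X; n_B = 3X; n_I = 4.65 (inert).
Total moles n_T = 5.65 + 2X.
With p_i = (n_i/n_T)P, K = p_B^3 / (p_E).
This yields a degree-3 equation in X; solving on (0,1), X = 0.217.

X = 0.217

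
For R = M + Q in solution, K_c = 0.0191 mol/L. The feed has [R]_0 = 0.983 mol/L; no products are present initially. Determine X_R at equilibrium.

Let X = conversion of R; extent ξ = 0.983·X mol/L.
Concentrations: [R] = 0.983 − 0.983X; [M] = 0.983X; [Q] = 0.983X.
K_c = [M] [Q] / ([R]).
Setting equal to 0.0191 and solving for X on (0,1) gives X = 0.130.

X = 0.130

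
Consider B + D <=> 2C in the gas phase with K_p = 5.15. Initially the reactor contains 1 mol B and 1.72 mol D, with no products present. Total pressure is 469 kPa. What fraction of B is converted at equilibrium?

Let X = conversion of B (basis 1 mol B); extent of reaction ξ = X.
Species balance: n_B = 1 − X; n_D = 1.72 − X; n_C = 2X.
Total moles n_T = 2.72 (Δν = 0, constant).
y_i = n_i/n_T, p_i = y_i·P. K_p = p_C^2 / (p_B p_D).
Equating to 5.15 and solving on 0 < X < 1: X = 0.669.

X = 0.669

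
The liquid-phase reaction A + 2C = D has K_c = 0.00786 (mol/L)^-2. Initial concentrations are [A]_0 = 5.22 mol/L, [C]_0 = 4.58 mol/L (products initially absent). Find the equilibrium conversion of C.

Let X = conversion of C; extent ξ = 4.58X/2 mol/L.
Concentrations: [A] = 5.22 − 2.29X; [C] = 4.58 − 4.58X; [D] = 2.29X.
K_c = [D] / ([A] [C]^2).
Solving K_c = 0.00786 for X ∈ (0,1): X = 0.212.

X = 0.212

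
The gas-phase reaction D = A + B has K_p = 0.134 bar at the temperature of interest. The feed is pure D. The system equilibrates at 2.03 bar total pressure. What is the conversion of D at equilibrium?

X = 0.249

Let X = conversion of D (basis 1 mol D); extent of reaction ξ = X.
At extent ξ: n_D = 1 − X; n_A = X; n_B = X.
Total moles n_T = 1 + X.
y_i = n_i/n_T, p_i = y_i·P. K_p = p_A p_B / (p_D).
Substituting and setting equal to 0.134 bar gives a polynomial in X; the root in (0,1) is X = 0.249.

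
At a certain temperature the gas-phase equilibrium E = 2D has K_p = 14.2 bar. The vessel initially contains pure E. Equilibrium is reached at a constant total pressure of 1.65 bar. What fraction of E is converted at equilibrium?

X = 0.826

Take 1 mol E as basis and let X be its fractional conversion, so ξ = X.
Moles: n_E = 1 − X; n_D = 2X.
Summing: n_T = 1 + X.
With p_i = (n_i/n_T)P, K_p = p_D^2 / (p_E).
Substituting and setting equal to 14.2 bar gives a polynomial in X; the root in (0,1) is X = 0.826.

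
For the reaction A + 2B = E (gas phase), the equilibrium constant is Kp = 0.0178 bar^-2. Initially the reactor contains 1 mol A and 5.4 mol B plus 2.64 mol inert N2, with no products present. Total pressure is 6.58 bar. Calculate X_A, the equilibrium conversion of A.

X = 0.205

Take 1 mol A as basis and let X be its fractional conversion, so ξ = X.
At extent ξ: n_A = 1 − X; n_B = 5.4 − 2X; n_E = X; n_I = 2.64 (inert).
Summing: n_T = 9.04 − 2X.
With p_i = (n_i/n_T)P, Kp = p_E / (p_A p_B^2).
Equating to 0.0178 bar^-2 and solving on 0 < X < 1: X = 0.205.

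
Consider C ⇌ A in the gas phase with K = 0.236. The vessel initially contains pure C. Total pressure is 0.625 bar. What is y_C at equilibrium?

Let X = conversion of C (basis 1 mol C); extent of reaction ξ = X.
Species balance: n_C = 1 − X; n_A = X.
Total moles n_T = 1 (Δν = 0, constant).
Mole fractions y_i = n_i/n_T; K = p_A / (p_C) with p_i = y_i·P.
Setting this equal to 0.236 and taking the physical root (0 < X < 1) gives X = 0.191.
Then n_C = 0.809, n_T = 1, so y_C = 0.809.

y_C = 0.809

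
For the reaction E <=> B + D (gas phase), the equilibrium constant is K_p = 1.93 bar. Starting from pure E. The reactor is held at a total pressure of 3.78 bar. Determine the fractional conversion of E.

Let X = conversion of E (basis 1 mol E); extent of reaction ξ = X.
Mole table: n_E = 1 − X; n_B = X; n_D = X.
n_T = Σnᵢ = 1 + X.
y_i = n_i/n_T, p_i = y_i·P. K_p = p_B p_D / (p_E).
Setting this equal to 1.93 bar and taking the physical root (0 < X < 1) gives X = 0.581.

X = 0.581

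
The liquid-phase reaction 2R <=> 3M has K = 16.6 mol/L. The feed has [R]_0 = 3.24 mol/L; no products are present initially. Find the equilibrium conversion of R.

Let X = conversion of R; extent ξ = 3.24X/2 mol/L.
Concentrations: [R] = 3.24 − 3.24X; [M] = 4.86X.
K = [M]^3 / ([R]^2).
This equals 16.6 at X = 0.612 (the root in 0 < X < 1).

X = 0.612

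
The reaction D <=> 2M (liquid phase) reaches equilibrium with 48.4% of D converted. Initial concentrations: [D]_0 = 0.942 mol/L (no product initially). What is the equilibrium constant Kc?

Let X = conversion of D.
Concentrations: [D] = 0.942 − 0.942X; [M] = 1.88X.
At X = 0.484: [D] = 0.486, [M] = 0.912.
Kc = [M]^2 / ([D]) = 1.71 mol/L.

Kc = 1.71 mol/L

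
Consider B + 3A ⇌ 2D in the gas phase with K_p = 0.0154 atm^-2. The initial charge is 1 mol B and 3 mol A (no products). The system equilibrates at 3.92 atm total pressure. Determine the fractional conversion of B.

Take 1 mol B as basis and let X be its fractional conversion, so ξ = X.
Moles: n_B = 1 − X; n_A = 3 − 3X; n_D = 2X.
Summing: n_T = 4 − 2X.
Mole fractions y_i = n_i/n_T; K_p = p_D^2 / (p_B p_A^3) with p_i = y_i·P.
This yields a degree-4 equation in X; solving on (0,1), X = 0.217.

X = 0.217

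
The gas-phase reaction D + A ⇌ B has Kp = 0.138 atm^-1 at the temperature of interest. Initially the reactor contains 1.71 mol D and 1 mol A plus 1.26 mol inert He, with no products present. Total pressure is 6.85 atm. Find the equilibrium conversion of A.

X = 0.269

Basis: 1 mol A initially; let X = conversion of A. Extent ξ = X.
Mole table: n_D = 1.71 − X; n_A = 1 − X; n_B = X; n_I = 1.26 (inert).
Summing: n_T = 3.97 − X.
y_i = n_i/n_T, p_i = y_i·P. Kp = p_B / (p_D p_A).
Setting this equal to 0.138 atm^-1 and taking the physical root (0 < X < 1) gives X = 0.269.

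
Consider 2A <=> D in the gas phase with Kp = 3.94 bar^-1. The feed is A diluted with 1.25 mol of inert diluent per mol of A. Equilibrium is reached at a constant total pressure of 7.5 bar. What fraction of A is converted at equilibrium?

Take 1 mol A as basis and let X be its fractional conversion, so ξ = 0.5X.
Species balance: n_A = 1 − X; n_D = 0.5X; n_I = 1.25 (inert).
Total moles n_T = 2.25 − 0.5X.
y_i = n_i/n_T, p_i = y_i·P. Kp = p_D / (p_A^2).
Substituting and setting equal to 3.94 bar^-1 gives a polynomial in X; the root in (0,1) is X = 0.839.

X = 0.839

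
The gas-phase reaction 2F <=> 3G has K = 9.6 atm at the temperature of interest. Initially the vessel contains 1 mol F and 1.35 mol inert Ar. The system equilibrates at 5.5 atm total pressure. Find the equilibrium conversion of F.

Let X = conversion of F (basis 1 mol F); extent of reaction ξ = 0.5X.
Species balance: n_F = 1 − X; n_G = 1.5X; n_I = 1.35 (inert).
n_T = Σnᵢ = 2.35 + 0.5X.
y_i = n_i/n_T, p_i = y_i·P. K = p_G^3 / (p_F^2).
Setting this equal to 9.6 atm and taking the physical root (0 < X < 1) gives X = 0.602.

X = 0.602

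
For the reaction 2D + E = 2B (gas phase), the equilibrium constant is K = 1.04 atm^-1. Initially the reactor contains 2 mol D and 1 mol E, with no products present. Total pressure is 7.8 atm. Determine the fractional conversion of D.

X = 0.550

Basis: 2 mol D initially; let X = conversion of D. Extent ξ = X.
Species balance: n_D = 2 − 2X; n_E = 1 − X; n_B = 2X.
n_T = Σnᵢ = 3 − X.
y_i = n_i/n_T, p_i = y_i·P. K = p_B^2 / (p_D^2 p_E).
Setting this equal to 1.04 atm^-1 and taking the physical root (0 < X < 1) gives X = 0.550.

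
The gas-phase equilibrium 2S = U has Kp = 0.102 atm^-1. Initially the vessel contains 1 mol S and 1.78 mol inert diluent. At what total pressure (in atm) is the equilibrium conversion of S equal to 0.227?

P = 4.97 atm

Take 1 mol S as basis and let X be its fractional conversion, so ξ = 0.5X.
At extent ξ: n_S = 1 − X; n_U = 0.5X; n_I = 1.78 (inert).
Total moles n_T = 2.78 − 0.5X.
Kp = p_U / (p_S^2) with p_i = (n_i/n_T)·P.
At X = 0.227: the mole-fraction product g(X) = Π y_i^ν_i = 0.5065. Since Kp = g(X)·P^{-1}, P = (g/Kp)^(1/1) = (0.5065/0.102)^(1/1) = 4.97 atm.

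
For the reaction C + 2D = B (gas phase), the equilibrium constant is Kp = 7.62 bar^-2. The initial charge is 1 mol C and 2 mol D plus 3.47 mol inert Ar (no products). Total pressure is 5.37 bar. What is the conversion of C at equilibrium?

Take 1 mol C as basis and let X be its fractional conversion, so ξ = X.
Species balance: n_C = 1 − X; n_D = 2 − 2X; n_B = X; n_I = 3.47 (inert).
Total moles n_T = 6.47 − 2X.
Mole fractions y_i = n_i/n_T; Kp = p_B / (p_C p_D^2) with p_i = y_i·P.
Equating to 7.62 bar^-2 and solving on 0 < X < 1: X = 0.725.

X = 0.725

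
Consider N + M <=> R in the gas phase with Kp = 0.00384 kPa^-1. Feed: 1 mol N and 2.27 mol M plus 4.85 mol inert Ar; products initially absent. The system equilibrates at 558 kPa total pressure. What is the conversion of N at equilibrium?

Take 1 mol N as basis and let X be its fractional conversion, so ξ = X.
At extent ξ: n_N = 1 − X; n_M = 2.27 − X; n_R = X; n_I = 4.85 (inert).
Total moles n_T = 8.12 − X.
y_i = n_i/n_T, p_i = y_i·P. Kp = p_R / (p_N p_M).
Substituting and setting equal to 0.00384 kPa^-1 gives a polynomial in X; the root in (0,1) is X = 0.346.

X = 0.346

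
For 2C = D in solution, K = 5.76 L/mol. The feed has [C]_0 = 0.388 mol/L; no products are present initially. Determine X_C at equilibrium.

X = 0.626

Let X = conversion of C; extent ξ = 0.388X/2 mol/L.
Concentrations: [C] = 0.388 − 0.388X; [D] = 0.194X.
K = [D] / ([C]^2).
Equating to 5.76 L/mol: the physical root is X = 0.626.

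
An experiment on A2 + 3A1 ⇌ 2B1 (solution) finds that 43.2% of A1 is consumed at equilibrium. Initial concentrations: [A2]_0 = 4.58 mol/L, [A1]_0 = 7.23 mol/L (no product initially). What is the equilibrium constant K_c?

K_c = 0.0177 (mol/L)^-2

Let X = conversion of A1.
Concentrations: [A2] = 4.58 − 2.41X; [A1] = 7.23 − 7.23X; [B1] = 4.82X.
At X = 0.432: [A2] = 3.54, [A1] = 4.11, [B1] = 2.08.
K_c = [B1]^2 / ([A2] [A1]^3) = 0.0177 (mol/L)^-2.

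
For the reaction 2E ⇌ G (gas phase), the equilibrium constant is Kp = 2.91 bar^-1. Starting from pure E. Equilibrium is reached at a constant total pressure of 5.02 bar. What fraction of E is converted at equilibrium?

X = 0.870

Basis: 1 mol E initially; let X = conversion of E. Extent ξ = 0.5X.
Species balance: n_E = 1 − X; n_G = 0.5X.
Summing: n_T = 1 − 0.5X.
With p_i = (n_i/n_T)P, Kp = p_G / (p_E^2).
This yields a degree-2 equation in X; solving on (0,1), X = 0.870.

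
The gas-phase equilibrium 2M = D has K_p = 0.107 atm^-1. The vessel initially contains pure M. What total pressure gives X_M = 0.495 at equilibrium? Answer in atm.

Take 1 mol M as basis and let X be its fractional conversion, so ξ = 0.5X.
Species balance: n_M = 1 − X; n_D = 0.5X.
n_T = Σnᵢ = 1 − 0.5X.
K_p = p_D / (p_M^2) with p_i = (n_i/n_T)·P.
At X = 0.495: the mole-fraction product g(X) = Π y_i^ν_i = 0.7303. Since K_p = g(X)·P^{-1}, P = (g/K_p)^(1/1) = (0.7303/0.107)^(1/1) = 6.83 atm.

P = 6.83 atm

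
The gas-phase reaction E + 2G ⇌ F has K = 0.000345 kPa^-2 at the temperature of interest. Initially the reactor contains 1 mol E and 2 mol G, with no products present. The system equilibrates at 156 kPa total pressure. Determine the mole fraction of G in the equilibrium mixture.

Basis: 1 mol E initially; let X = conversion of E. Extent ξ = X.
Species balance: n_E = 1 − X; n_G = 2 − 2X; n_F = X.
Summing: n_T = 3 − 2X.
With p_i = (n_i/n_T)P, K = p_F / (p_E p_G^2).
Equating to 0.000345 kPa^-2 and solving on 0 < X < 1: X = 0.614.
Then n_G = 0.771, n_T = 1.77, so y_G = 0.436.

y_G = 0.436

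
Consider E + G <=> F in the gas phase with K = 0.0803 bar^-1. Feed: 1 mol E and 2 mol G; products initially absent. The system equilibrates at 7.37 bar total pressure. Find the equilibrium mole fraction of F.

y_F = 0.100

Basis: 1 mol E initially; let X = conversion of E. Extent ξ = X.
Moles: n_E = 1 − X; n_G = 2 − X; n_F = X.
Summing: n_T = 3 − X.
y_i = n_i/n_T, p_i = y_i·P. K = p_F / (p_E p_G).
This yields a degree-2 equation in X; solving on (0,1), X = 0.273.
Then n_F = 0.273, n_T = 2.73, so y_F = 0.100.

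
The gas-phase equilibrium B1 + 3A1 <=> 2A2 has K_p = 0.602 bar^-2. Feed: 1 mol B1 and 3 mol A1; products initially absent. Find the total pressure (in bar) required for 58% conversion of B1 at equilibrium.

P = 4.63 bar

Take 1 mol B1 as basis and let X be its fractional conversion, so ξ = X.
Mole table: n_B1 = 1 − X; n_A1 = 3 − 3X; n_A2 = 2X.
Total moles n_T = 4 − 2X.
K_p = p_A2^2 / (p_B1 p_A1^3) with p_i = (n_i/n_T)·P.
At X = 0.58: the mole-fraction product g(X) = Π y_i^ν_i = 12.92. Since K_p = g(X)·P^{-2}, P = (g/K_p)^(1/2) = (12.92/0.602)^(1/2) = 4.63 bar.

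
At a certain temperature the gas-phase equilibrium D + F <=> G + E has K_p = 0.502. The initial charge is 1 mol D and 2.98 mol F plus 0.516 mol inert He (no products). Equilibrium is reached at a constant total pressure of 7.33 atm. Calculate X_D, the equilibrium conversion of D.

X = 0.645

Let X = conversion of D (basis 1 mol D); extent of reaction ξ = X.
At extent ξ: n_D = 1 − X; n_F = 2.98 − X; n_G = X; n_E = X; n_I = 0.516 (inert).
Total moles n_T = 4.5 (Δν = 0, constant).
Mole fractions y_i = n_i/n_T; K_p = p_G p_E / (p_D p_F) with p_i = y_i·P.
Substituting and setting equal to 0.502 gives a polynomial in X; the root in (0,1) is X = 0.645.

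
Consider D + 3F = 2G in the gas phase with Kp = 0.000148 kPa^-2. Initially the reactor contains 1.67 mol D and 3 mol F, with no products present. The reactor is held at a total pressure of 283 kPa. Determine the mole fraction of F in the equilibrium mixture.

y_F = 0.331

Basis: 3 mol F initially; let X = conversion of F. Extent ξ = X.
At extent ξ: n_D = 1.67 − X; n_F = 3 − 3X; n_G = 2X.
n_T = Σnᵢ = 4.67 − 2X.
Mole fractions y_i = n_i/n_T; Kp = p_G^2 / (p_D p_F^3) with p_i = y_i·P.
Setting this equal to 0.000148 kPa^-2 and taking the physical root (0 < X < 1) gives X = 0.622.
Then n_F = 1.13, n_T = 3.43, so y_F = 0.331.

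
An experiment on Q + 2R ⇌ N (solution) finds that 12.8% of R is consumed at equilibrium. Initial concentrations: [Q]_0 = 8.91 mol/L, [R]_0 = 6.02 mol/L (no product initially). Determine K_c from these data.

K_c = 0.00164 (mol/L)^-2

Let X = conversion of R.
Concentrations: [Q] = 8.91 − 3.01X; [R] = 6.02 − 6.02X; [N] = 3.01X.
At X = 0.128: [Q] = 8.52, [R] = 5.25, [N] = 0.385.
K_c = [N] / ([Q] [R]^2) = 0.00164 (mol/L)^-2.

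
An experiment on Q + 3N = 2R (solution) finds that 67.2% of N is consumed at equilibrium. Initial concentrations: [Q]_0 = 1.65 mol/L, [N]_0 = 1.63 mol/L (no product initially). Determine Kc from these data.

Let X = conversion of N.
Concentrations: [Q] = 1.65 − 0.543X; [N] = 1.63 − 1.63X; [R] = 1.09X.
At X = 0.672: [Q] = 1.28, [N] = 0.535, [R] = 0.73.
Kc = [R]^2 / ([Q] [N]^3) = 2.72 (mol/L)^-2.

Kc = 2.72 (mol/L)^-2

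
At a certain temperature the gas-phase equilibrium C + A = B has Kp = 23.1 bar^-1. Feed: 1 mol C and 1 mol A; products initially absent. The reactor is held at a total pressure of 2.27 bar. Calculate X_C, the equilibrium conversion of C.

X = 0.863

Take 1 mol C as basis and let X be its fractional conversion, so ξ = X.
Moles: n_C = 1 − X; n_A = 1 − X; n_B = X.
Summing: n_T = 2 − X.
y_i = n_i/n_T, p_i = y_i·P. Kp = p_B / (p_C p_A).
This yields a degree-2 equation in X; solving on (0,1), X = 0.863.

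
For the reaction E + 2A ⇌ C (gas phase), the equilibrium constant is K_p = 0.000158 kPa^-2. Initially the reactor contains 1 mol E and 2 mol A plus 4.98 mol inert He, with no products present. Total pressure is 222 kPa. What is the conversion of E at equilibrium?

X = 0.242

Take 1 mol E as basis and let X be its fractional conversion, so ξ = X.
At extent ξ: n_E = 1 − X; n_A = 2 − 2X; n_C = X; n_I = 4.98 (inert).
n_T = Σnᵢ = 7.98 − 2X.
Mole fractions y_i = n_i/n_T; K_p = p_C / (p_E p_A^2) with p_i = y_i·P.
Equating to 0.000158 kPa^-2 and solving on 0 < X < 1: X = 0.242.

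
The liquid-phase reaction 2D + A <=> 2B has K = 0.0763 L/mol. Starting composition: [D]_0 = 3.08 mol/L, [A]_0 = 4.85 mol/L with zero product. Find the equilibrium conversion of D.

X = 0.364

Let X = conversion of D; extent ξ = 3.08X/2 mol/L.
Concentrations: [D] = 3.08 − 3.08X; [A] = 4.85 − 1.54X; [B] = 3.08X.
K = [B]^2 / ([D]^2 [A]).
This equals 0.0763 at X = 0.364 (the root in 0 < X < 1).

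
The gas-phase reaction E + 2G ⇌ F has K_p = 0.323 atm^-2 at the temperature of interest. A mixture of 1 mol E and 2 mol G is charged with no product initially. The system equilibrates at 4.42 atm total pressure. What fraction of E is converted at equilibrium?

X = 0.573

Let X = conversion of E (basis 1 mol E); extent of reaction ξ = X.
At extent ξ: n_E = 1 − X; n_G = 2 − 2X; n_F = X.
Summing: n_T = 3 − 2X.
y_i = n_i/n_T, p_i = y_i·P. K_p = p_F / (p_E p_G^2).
This yields a degree-3 equation in X; solving on (0,1), X = 0.573.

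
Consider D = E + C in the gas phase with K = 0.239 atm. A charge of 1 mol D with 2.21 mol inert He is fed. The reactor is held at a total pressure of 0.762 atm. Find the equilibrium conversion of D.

Let X = conversion of D (basis 1 mol D); extent of reaction ξ = X.
Species balance: n_D = 1 − X; n_E = X; n_C = X; n_I = 2.21 (inert).
Summing: n_T = 3.21 + X.
With p_i = (n_i/n_T)P, K = p_E p_C / (p_D).
Setting this equal to 0.239 atm and taking the physical root (0 < X < 1) gives X = 0.651.

X = 0.651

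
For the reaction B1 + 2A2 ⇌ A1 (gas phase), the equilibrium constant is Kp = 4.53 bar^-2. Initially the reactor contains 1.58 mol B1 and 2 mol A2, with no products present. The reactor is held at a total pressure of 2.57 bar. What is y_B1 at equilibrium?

Basis: 2 mol A2 initially; let X = conversion of A2. Extent ξ = X.
At extent ξ: n_B1 = 1.58 − X; n_A2 = 2 − 2X; n_A1 = X.
Summing: n_T = 3.58 − 2X.
Mole fractions y_i = n_i/n_T; Kp = p_A1 / (p_B1 p_A2^2) with p_i = y_i·P.
Substituting and setting equal to 4.53 bar^-2 gives a polynomial in X; the root in (0,1) is X = 0.816.
Then n_B1 = 0.764, n_T = 1.95, so y_B1 = 0.392.

y_B1 = 0.392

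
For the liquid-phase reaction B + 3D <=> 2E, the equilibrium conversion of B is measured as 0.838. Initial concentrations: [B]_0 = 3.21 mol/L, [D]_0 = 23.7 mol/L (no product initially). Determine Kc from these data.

Let X = conversion of B.
Concentrations: [B] = 3.21 − 3.21X; [D] = 23.7 − 9.63X; [E] = 6.42X.
At X = 0.838: [B] = 0.52, [D] = 15.6, [E] = 5.38.
Kc = [E]^2 / ([B] [D]^3) = 0.0146 (mol/L)^-2.

Kc = 0.0146 (mol/L)^-2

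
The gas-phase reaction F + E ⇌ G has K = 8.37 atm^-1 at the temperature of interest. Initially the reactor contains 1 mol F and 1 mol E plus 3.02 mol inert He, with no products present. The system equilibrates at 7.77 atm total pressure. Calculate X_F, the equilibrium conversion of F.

X = 0.775

Basis: 1 mol F initially; let X = conversion of F. Extent ξ = X.
Moles: n_F = 1 − X; n_E = 1 − X; n_G = X; n_I = 3.02 (inert).
n_T = Σnᵢ = 5.02 − X.
With p_i = (n_i/n_T)P, K = p_G / (p_F p_E).
Setting this equal to 8.37 atm^-1 and taking the physical root (0 < X < 1) gives X = 0.775.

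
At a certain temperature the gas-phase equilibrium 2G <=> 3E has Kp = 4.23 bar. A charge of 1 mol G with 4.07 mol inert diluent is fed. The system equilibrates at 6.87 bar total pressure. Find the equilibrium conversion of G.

Basis: 1 mol G initially; let X = conversion of G. Extent ξ = 0.5X.
Species balance: n_G = 1 − X; n_E = 1.5X; n_I = 4.07 (inert).
Total moles n_T = 5.07 + 0.5X.
With p_i = (n_i/n_T)P, Kp = p_E^3 / (p_G^2).
Equating to 4.23 bar and solving on 0 < X < 1: X = 0.567.

X = 0.567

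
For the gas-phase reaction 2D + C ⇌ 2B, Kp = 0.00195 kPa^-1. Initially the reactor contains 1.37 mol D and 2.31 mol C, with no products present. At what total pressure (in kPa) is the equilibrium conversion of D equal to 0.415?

Take 1.37 mol D as basis and let X be its fractional conversion, so ξ = 0.685X.
Species balance: n_D = 1.37 − 1.37X; n_C = 2.31 − 0.685X; n_B = 1.37X.
Summing: n_T = 3.68 − 0.685X.
Kp = p_B^2 / (p_D^2 p_C) with p_i = (n_i/n_T)·P.
At X = 0.415: the mole-fraction product g(X) = Π y_i^ν_i = 0.8436. Since Kp = g(X)·P^{-1}, P = (g/Kp)^(1/1) = (0.8436/0.00195)^(1/1) = 433 kPa.

P = 433 kPa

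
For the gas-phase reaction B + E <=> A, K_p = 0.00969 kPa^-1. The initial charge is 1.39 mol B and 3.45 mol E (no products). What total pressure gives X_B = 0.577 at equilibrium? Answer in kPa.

P = 215 kPa

Let X = conversion of B (basis 1.39 mol B); extent of reaction ξ = 1.39X.
At extent ξ: n_B = 1.39 − 1.39X; n_E = 3.45 − 1.39X; n_A = 1.39X.
Summing: n_T = 4.84 − 1.39X.
K_p = p_A / (p_B p_E) with p_i = (n_i/n_T)·P.
At X = 0.577: the mole-fraction product g(X) = Π y_i^ν_i = 2.08. Since K_p = g(X)·P^{-1}, P = (g/K_p)^(1/1) = (2.08/0.00969)^(1/1) = 215 kPa.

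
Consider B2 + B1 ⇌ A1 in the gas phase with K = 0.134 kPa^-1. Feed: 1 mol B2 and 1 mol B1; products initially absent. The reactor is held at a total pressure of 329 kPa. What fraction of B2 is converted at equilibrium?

X = 0.851

Take 1 mol B2 as basis and let X be its fractional conversion, so ξ = X.
Moles: n_B2 = 1 − X; n_B1 = 1 − X; n_A1 = X.
n_T = Σnᵢ = 2 − X.
With p_i = (n_i/n_T)P, K = p_A1 / (p_B2 p_B1).
Substituting and setting equal to 0.134 kPa^-1 gives a polynomial in X; the root in (0,1) is X = 0.851.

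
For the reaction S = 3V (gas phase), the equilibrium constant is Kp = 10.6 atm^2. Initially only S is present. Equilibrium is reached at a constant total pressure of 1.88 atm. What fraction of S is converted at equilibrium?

Basis: 1 mol S initially; let X = conversion of S. Extent ξ = X.
Species balance: n_S = 1 − X; n_V = 3X.
Total moles n_T = 1 + 2X.
y_i = n_i/n_T, p_i = y_i·P. Kp = p_V^3 / (p_S).
This yields a degree-3 equation in X; solving on (0,1), X = 0.599.

X = 0.599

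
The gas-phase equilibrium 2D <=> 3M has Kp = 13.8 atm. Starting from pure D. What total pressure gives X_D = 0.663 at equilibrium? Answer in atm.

Basis: 1 mol D initially; let X = conversion of D. Extent ξ = 0.5X.
At extent ξ: n_D = 1 − X; n_M = 1.5X.
Total moles n_T = 1 + 0.5X.
Kp = p_M^3 / (p_D^2) with p_i = (n_i/n_T)·P.
At X = 0.663: the mole-fraction product g(X) = Π y_i^ν_i = 6.504. Since Kp = g(X)·P^{1}, P = (Kp/g)^(1/1) = (13.8/6.504)^(1/1) = 2.12 atm.

P = 2.12 atm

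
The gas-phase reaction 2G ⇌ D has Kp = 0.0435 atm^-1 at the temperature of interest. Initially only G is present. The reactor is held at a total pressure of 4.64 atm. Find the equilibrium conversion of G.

X = 0.256

Basis: 1 mol G initially; let X = conversion of G. Extent ξ = 0.5X.
Species balance: n_G = 1 − X; n_D = 0.5X.
n_T = Σnᵢ = 1 − 0.5X.
With p_i = (n_i/n_T)P, Kp = p_D / (p_G^2).
This yields a degree-2 equation in X; solving on (0,1), X = 0.256.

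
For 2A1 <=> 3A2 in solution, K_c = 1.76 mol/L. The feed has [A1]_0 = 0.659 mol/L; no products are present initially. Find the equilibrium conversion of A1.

X = 0.546

Let X = conversion of A1; extent ξ = 0.659X/2 mol/L.
Concentrations: [A1] = 0.659 − 0.659X; [A2] = 0.989X.
K_c = [A2]^3 / ([A1]^2).
This equals 1.76 at X = 0.546 (the root in 0 < X < 1).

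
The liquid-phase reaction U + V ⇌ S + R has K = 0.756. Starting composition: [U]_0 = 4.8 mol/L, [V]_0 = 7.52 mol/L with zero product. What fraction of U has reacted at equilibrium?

Let X = conversion of U; extent ξ = 4.8·X mol/L.
Concentrations: [U] = 4.8 − 4.8X; [V] = 7.52 − 4.8X; [S] = 4.8X; [R] = 4.8X.
K = [S] [R] / ([U] [V]).
This equals 0.756 at X = 0.570 (the root in 0 < X < 1).

X = 0.570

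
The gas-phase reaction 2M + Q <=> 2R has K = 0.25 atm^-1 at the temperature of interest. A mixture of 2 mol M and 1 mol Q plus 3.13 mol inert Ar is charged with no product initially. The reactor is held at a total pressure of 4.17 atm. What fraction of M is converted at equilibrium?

X = 0.265

Take 2 mol M as basis and let X be its fractional conversion, so ξ = X.
Mole table: n_M = 2 − 2X; n_Q = 1 − X; n_R = 2X; n_I = 3.13 (inert).
Total moles n_T = 6.13 − X.
With p_i = (n_i/n_T)P, K = p_R^2 / (p_M^2 p_Q).
Equating to 0.25 atm^-1 and solving on 0 < X < 1: X = 0.265.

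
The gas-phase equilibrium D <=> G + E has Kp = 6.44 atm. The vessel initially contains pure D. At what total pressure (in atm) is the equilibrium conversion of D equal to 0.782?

P = 4.09 atm

Let X = conversion of D (basis 1 mol D); extent of reaction ξ = X.
At extent ξ: n_D = 1 − X; n_G = X; n_E = X.
Summing: n_T = 1 + X.
Kp = p_G p_E / (p_D) with p_i = (n_i/n_T)·P.
At X = 0.782: the mole-fraction product g(X) = Π y_i^ν_i = 1.574. Since Kp = g(X)·P^{1}, P = (Kp/g)^(1/1) = (6.44/1.574)^(1/1) = 4.09 atm.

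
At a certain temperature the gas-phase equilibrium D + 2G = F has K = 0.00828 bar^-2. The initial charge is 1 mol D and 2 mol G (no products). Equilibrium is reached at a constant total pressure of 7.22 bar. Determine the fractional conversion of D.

Basis: 1 mol D initially; let X = conversion of D. Extent ξ = X.
Species balance: n_D = 1 − X; n_G = 2 − 2X; n_F = X.
Total moles n_T = 3 − 2X.
With p_i = (n_i/n_T)P, K = p_F / (p_D p_G^2).
This yields a degree-3 equation in X; solving on (0,1), X = 0.146.

X = 0.146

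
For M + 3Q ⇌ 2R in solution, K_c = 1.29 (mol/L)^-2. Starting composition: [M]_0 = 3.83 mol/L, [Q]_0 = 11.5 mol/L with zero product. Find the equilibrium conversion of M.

X = 0.744

Let X = conversion of M; extent ξ = 3.83·X mol/L.
Concentrations: [M] = 3.83 − 3.83X; [Q] = 11.5 − 11.5X; [R] = 7.66X.
K_c = [R]^2 / ([M] [Q]^3).
This equals 1.29 at X = 0.744 (the root in 0 < X < 1).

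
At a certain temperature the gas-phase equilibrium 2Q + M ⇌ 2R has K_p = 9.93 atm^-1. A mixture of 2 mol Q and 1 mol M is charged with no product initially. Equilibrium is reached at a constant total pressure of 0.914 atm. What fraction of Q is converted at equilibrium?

Basis: 2 mol Q initially; let X = conversion of Q. Extent ξ = X.
At extent ξ: n_Q = 2 − 2X; n_M = 1 − X; n_R = 2X.
n_T = Σnᵢ = 3 − X.
y_i = n_i/n_T, p_i = y_i·P. K_p = p_R^2 / (p_Q^2 p_M).
Substituting and setting equal to 9.93 atm^-1 gives a polynomial in X; the root in (0,1) is X = 0.561.

X = 0.561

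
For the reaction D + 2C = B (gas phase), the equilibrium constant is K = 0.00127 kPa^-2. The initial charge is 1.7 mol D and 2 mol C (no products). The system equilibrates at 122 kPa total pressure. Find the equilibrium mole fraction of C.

y_C = 0.210

Basis: 2 mol C initially; let X = conversion of C. Extent ξ = X.
Mole table: n_D = 1.7 − X; n_C = 2 − 2X; n_B = X.
n_T = Σnᵢ = 3.7 − 2X.
With p_i = (n_i/n_T)P, K = p_B / (p_D p_C^2).
Substituting and setting equal to 0.00127 kPa^-2 gives a polynomial in X; the root in (0,1) is X = 0.774.
Then n_C = 0.452, n_T = 2.15, so y_C = 0.210.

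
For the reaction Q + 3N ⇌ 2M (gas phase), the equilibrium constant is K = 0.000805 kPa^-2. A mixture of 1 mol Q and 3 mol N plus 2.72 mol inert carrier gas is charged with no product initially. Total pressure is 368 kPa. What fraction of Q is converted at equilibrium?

X = 0.641

Let X = conversion of Q (basis 1 mol Q); extent of reaction ξ = X.
At extent ξ: n_Q = 1 − X; n_N = 3 − 3X; n_M = 2X; n_I = 2.72 (inert).
Total moles n_T = 6.72 − 2X.
With p_i = (n_i/n_T)P, K = p_M^2 / (p_Q p_N^3).
Setting this equal to 0.000805 kPa^-2 and taking the physical root (0 < X < 1) gives X = 0.641.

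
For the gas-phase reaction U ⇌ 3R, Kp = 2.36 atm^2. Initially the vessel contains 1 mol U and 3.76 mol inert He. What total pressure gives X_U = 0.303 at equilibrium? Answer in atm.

P = 7.94 atm

Basis: 1 mol U initially; let X = conversion of U. Extent ξ = X.
Species balance: n_U = 1 − X; n_R = 3X; n_I = 3.76 (inert).
Total moles n_T = 4.76 + 2X.
Kp = p_R^3 / (p_U) with p_i = (n_i/n_T)·P.
At X = 0.303: the mole-fraction product g(X) = Π y_i^ν_i = 0.03742. Since Kp = g(X)·P^{2}, P = (Kp/g)^(1/2) = (2.36/0.03742)^(1/2) = 7.94 atm.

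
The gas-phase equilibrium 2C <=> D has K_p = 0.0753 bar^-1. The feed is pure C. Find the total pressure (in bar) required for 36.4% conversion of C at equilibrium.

Basis: 1 mol C initially; let X = conversion of C. Extent ξ = 0.5X.
Mole table: n_C = 1 − X; n_D = 0.5X.
Total moles n_T = 1 − 0.5X.
K_p = p_D / (p_C^2) with p_i = (n_i/n_T)·P.
At X = 0.364: the mole-fraction product g(X) = Π y_i^ν_i = 0.3681. Since K_p = g(X)·P^{-1}, P = (g/K_p)^(1/1) = (0.3681/0.0753)^(1/1) = 4.89 bar.

P = 4.89 bar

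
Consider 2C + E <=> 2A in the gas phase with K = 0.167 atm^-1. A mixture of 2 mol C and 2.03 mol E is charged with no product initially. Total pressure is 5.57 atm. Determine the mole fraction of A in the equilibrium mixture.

Let X = conversion of C (basis 2 mol C); extent of reaction ξ = X.
Moles: n_C = 2 − 2X; n_E = 2.03 − X; n_A = 2X.
n_T = Σnᵢ = 4.03 − X.
Mole fractions y_i = n_i/n_T; K = p_A^2 / (p_C^2 p_E) with p_i = y_i·P.
Equating to 0.167 atm^-1 and solving on 0 < X < 1: X = 0.393.
Then n_A = 0.786, n_T = 3.64, so y_A = 0.216.

y_A = 0.216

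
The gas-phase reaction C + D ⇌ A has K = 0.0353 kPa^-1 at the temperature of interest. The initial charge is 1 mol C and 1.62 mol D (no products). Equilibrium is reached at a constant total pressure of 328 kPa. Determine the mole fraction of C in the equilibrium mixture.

y_C = 0.092

Take 1 mol C as basis and let X be its fractional conversion, so ξ = X.
At extent ξ: n_C = 1 − X; n_D = 1.62 − X; n_A = X.
n_T = Σnᵢ = 2.62 − X.
y_i = n_i/n_T, p_i = y_i·P. K = p_A / (p_C p_D).
This yields a degree-2 equation in X; solving on (0,1), X = 0.836.
Then n_C = 0.164, n_T = 1.78, so y_C = 0.092.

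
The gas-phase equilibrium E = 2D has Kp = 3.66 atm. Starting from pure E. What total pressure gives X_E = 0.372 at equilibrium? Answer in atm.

P = 5.7 atm

Basis: 1 mol E initially; let X = conversion of E. Extent ξ = X.
Mole table: n_E = 1 − X; n_D = 2X.
Total moles n_T = 1 + X.
Kp = p_D^2 / (p_E) with p_i = (n_i/n_T)·P.
At X = 0.372: the mole-fraction product g(X) = Π y_i^ν_i = 0.6424. Since Kp = g(X)·P^{1}, P = (Kp/g)^(1/1) = (3.66/0.6424)^(1/1) = 5.7 atm.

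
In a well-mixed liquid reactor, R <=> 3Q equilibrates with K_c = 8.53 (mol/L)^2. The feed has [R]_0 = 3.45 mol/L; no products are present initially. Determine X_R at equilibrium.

X = 0.269

Let X = conversion of R; extent ξ = 3.45·X mol/L.
Concentrations: [R] = 3.45 − 3.45X; [Q] = 10.4X.
K_c = [Q]^3 / ([R]).
Solving K_c = 8.53 for X ∈ (0,1): X = 0.269.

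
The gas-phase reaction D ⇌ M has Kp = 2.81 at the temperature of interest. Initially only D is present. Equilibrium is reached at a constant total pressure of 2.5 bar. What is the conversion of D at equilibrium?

X = 0.738

Take 1 mol D as basis and let X be its fractional conversion, so ξ = X.
Species balance: n_D = 1 − X; n_M = X.
n_T stays at 1 (no change in mole number).
With p_i = (n_i/n_T)P, Kp = p_M / (p_D).
Setting this equal to 2.81 and taking the physical root (0 < X < 1) gives X = 0.738.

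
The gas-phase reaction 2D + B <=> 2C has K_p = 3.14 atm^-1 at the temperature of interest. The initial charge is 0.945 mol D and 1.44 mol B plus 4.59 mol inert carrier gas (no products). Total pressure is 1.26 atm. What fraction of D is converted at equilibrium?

X = 0.458

Basis: 0.945 mol D initially; let X = conversion of D. Extent ξ = 0.472X.
Moles: n_D = 0.945 − 0.945X; n_B = 1.44 − 0.472X; n_C = 0.945X; n_I = 4.59 (inert).
Total moles n_T = 6.97 − 0.472X.
With p_i = (n_i/n_T)P, K_p = p_C^2 / (p_D^2 p_B).
Substituting and setting equal to 3.14 atm^-1 gives a polynomial in X; the root in (0,1) is X = 0.458.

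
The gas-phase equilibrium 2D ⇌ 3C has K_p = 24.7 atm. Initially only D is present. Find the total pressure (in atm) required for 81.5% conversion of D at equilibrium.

P = 0.651 atm

Take 1 mol D as basis and let X be its fractional conversion, so ξ = 0.5X.
At extent ξ: n_D = 1 − X; n_C = 1.5X.
Total moles n_T = 1 + 0.5X.
K_p = p_C^3 / (p_D^2) with p_i = (n_i/n_T)·P.
At X = 0.815: the mole-fraction product g(X) = Π y_i^ν_i = 37.93. Since K_p = g(X)·P^{1}, P = (K_p/g)^(1/1) = (24.7/37.93)^(1/1) = 0.651 atm.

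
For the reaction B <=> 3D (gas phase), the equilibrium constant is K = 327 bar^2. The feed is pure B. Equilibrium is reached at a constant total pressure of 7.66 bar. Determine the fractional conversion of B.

Let X = conversion of B (basis 1 mol B); extent of reaction ξ = X.
Moles: n_B = 1 − X; n_D = 3X.
Summing: n_T = 1 + 2X.
y_i = n_i/n_T, p_i = y_i·P. K = p_D^3 / (p_B).
Setting this equal to 327 bar^2 and taking the physical root (0 < X < 1) gives X = 0.707.

X = 0.707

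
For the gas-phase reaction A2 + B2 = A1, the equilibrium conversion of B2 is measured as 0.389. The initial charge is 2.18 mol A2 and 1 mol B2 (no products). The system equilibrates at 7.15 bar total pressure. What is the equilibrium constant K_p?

Let X = conversion of B2 (basis 1 mol B2); extent of reaction ξ = X.
Mole table: n_A2 = 2.18 − X; n_B2 = 1 − X; n_A1 = X.
n_T = Σnᵢ = 3.18 − X.
At X = 0.389: n_A2 = 1.79, n_B2 = 0.611, n_A1 = 0.389, n_T = 2.79.
p_i = (n_i/n_T)·P. K_p = p_A1 / (p_A2 p_B2) = 0.139 bar^-1.

K_p = 0.139 bar^-1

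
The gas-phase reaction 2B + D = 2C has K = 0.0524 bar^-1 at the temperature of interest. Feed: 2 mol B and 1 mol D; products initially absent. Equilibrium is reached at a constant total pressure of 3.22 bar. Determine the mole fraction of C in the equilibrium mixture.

y_C = 0.129

Let X = conversion of B (basis 2 mol B); extent of reaction ξ = X.
Mole table: n_B = 2 − 2X; n_D = 1 − X; n_C = 2X.
Total moles n_T = 3 − X.
Mole fractions y_i = n_i/n_T; K = p_C^2 / (p_B^2 p_D) with p_i = y_i·P.
Setting this equal to 0.0524 bar^-1 and taking the physical root (0 < X < 1) gives X = 0.181.
Then n_C = 0.363, n_T = 2.82, so y_C = 0.129.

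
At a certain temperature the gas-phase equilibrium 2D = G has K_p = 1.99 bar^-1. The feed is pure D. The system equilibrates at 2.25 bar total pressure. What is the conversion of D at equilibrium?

X = 0.770

Take 1 mol D as basis and let X be its fractional conversion, so ξ = 0.5X.
Mole table: n_D = 1 − X; n_G = 0.5X.
Summing: n_T = 1 − 0.5X.
Mole fractions y_i = n_i/n_T; K_p = p_G / (p_D^2) with p_i = y_i·P.
Substituting and setting equal to 1.99 bar^-1 gives a polynomial in X; the root in (0,1) is X = 0.770.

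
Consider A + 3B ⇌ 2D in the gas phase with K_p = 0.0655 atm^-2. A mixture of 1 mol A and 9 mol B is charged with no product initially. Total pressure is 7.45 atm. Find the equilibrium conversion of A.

X = 0.817

Basis: 1 mol A initially; let X = conversion of A. Extent ξ = X.
Species balance: n_A = 1 − X; n_B = 9 − 3X; n_D = 2X.
Summing: n_T = 10 − 2X.
With p_i = (n_i/n_T)P, K_p = p_D^2 / (p_A p_B^3).
This yields a degree-4 equation in X; solving on (0,1), X = 0.817.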